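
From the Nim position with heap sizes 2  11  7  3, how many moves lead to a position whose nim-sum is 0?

Bitwise XOR of the heap sizes:
  0010  (2)
  1011  (11)
  0111  (7)
  0011  (3)
  ----
  1101  (13)
The overall nim-sum is X = 13. A heap of size p has a winning move iff p XOR X < p (reduce it to p XOR X).
  2: 2 XOR 13 = 15 ≥ 2 — no move.
  11: 11 XOR 13 = 6 < 11 — winning move (to 6).
  7: 7 XOR 13 = 10 ≥ 7 — no move.
  3: 3 XOR 13 = 14 ≥ 3 — no move.
That gives 1 winning move.

1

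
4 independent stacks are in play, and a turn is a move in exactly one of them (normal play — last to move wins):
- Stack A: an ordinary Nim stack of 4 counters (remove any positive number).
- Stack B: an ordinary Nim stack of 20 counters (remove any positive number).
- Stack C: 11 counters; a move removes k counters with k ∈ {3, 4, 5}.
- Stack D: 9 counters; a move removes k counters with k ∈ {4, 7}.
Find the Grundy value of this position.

19

Stack A is a plain Nim stack of size 4, so its Grundy value is 4.
Stack B is a plain Nim stack of size 20, so its Grundy value is 20.
Build the Grundy sequence for stack C with g(k) = mex{g(k−s) : s ∈ {3, 4, 5}, s ≤ k}:
g(0) = mex{} = 0
g(1) = mex{} = 0
g(2) = mex{} = 0
g(3) = mex{0} = 1
g(4) = mex{0} = 1
g(5) = mex{0} = 1
g(6) = mex{0,1} = 2
g(7) = mex{0,1} = 2
g(8) = mex{1} = 0
g(9) = mex{1,2} = 0
g(10) = mex{1,2} = 0
g(11) = mex{0,2} = 1
So g(11) = 1.
Build the Grundy sequence for stack D with g(k) = mex{g(k−s) : s ∈ {4, 7}, s ≤ k}:
k:     0  1  2  3  4  5  6  7  8  9
g(k):  0  0  0  0  1  1  1  1  2  2
So g(9) = 2.
The value of a disjunctive sum is the nim-sum of the parts.
Combined value = 4 ⊕ 20 ⊕ 1 ⊕ 2 = 19.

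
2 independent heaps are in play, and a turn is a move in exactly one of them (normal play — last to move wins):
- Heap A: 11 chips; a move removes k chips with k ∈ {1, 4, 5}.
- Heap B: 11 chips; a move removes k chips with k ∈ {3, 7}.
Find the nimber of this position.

1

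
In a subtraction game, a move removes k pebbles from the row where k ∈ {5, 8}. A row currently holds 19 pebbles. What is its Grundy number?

Build the Grundy sequence with g(k) = mex{g(k−s) : s ∈ {5, 8}, s ≤ k}:
k:     0  1  2  3  4  5  6  7  8  9 10 11 12 13 14 15 16 17 18 19
g(k):  0  0  0  0  0  1  1  1  1  1  2  2  2  0  0  0  0  0  1  1
So g(19) = 1.

1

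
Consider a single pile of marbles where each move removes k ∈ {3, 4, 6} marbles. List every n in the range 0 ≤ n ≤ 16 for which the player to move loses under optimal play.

0, 1, 2, 9, 10, 11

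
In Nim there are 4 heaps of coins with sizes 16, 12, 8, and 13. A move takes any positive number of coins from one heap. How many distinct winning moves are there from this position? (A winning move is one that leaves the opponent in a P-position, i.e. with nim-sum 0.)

1

Bitwise XOR of the heap sizes:
  10000  (16)
  01100  (12)
  01000  (8)
  01101  (13)
  -----
  11001  (25)
The overall nim-sum is X = 25. A heap of size p has a winning move iff p XOR X < p (reduce it to p XOR X).
  16: 16 XOR 25 = 9 < 16 — winning move (to 9).
  12: 12 XOR 25 = 21 ≥ 12 — no move.
  8: 8 XOR 25 = 17 ≥ 8 — no move.
  13: 13 XOR 25 = 20 ≥ 13 — no move.
That gives 1 winning move.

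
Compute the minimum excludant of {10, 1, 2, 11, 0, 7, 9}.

3

The values 0, 1, 2 are all present; 3 is the first non-negative integer missing from the set.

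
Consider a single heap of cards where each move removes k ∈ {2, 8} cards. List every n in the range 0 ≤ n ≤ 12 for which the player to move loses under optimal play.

0, 1, 4, 5, 10, 11

Compute g(0), g(1), … for moves {2, 8}:
g(0) = mex{} = 0
g(1) = mex{} = 0
g(2) = mex{0} = 1
g(3) = mex{0} = 1
g(4) = mex{1} = 0
g(5) = mex{1} = 0
g(6) = mex{0} = 1
g(7) = mex{0} = 1
g(8) = mex{0,1} = 2
g(9) = mex{0,1} = 2
g(10) = mex{1,2} = 0
g(11) = mex{1,2} = 0
g(12) = mex{0} = 1
The P-positions (g = 0) in 0..12 are 0, 1, 4, 5, 10, 11.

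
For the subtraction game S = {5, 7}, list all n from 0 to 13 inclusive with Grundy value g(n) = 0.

Grundy values for subtraction set {5, 7}:
k:     0  1  2  3  4  5  6  7  8  9 10 11 12 13
g(k):  0  0  0  0  0  1  1  1  1  1  2  2  0  0
The P-positions (g = 0) in 0..13 are 0, 1, 2, 3, 4, 12, 13.

0, 1, 2, 3, 4, 12, 13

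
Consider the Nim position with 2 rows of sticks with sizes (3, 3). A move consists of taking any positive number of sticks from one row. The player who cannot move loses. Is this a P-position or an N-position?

P-position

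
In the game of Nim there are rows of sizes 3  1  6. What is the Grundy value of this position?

4

Write each in binary and XOR column by column:
  011  (3)
  001  (1)
  110  (6)
  ---
  100  (4)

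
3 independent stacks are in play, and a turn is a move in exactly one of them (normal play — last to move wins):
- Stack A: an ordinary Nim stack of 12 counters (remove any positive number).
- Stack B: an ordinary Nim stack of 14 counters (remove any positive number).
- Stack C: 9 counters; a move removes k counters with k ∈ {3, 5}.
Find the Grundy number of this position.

2

Stack A is a plain Nim stack of size 12, so its Grundy value is 12.
Stack B is a plain Nim stack of size 14, so its Grundy value is 14.
For stack C, compute g(0), g(1), … with moves {3, 5}:
k:     0  1  2  3  4  5  6  7  8  9
g(k):  0  0  0  1  1  1  2  2  0  0
So g(9) = 0.
By the Sprague-Grundy theorem, the Grundy value of a sum of independent games is the XOR of the component values.
Combined value = 12 ⊕ 14 ⊕ 0 = 2.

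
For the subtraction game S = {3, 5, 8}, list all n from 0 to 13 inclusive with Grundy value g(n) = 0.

0, 1, 2, 11, 12, 13

Grundy values for subtraction set {3, 5, 8}:
k:     0  1  2  3  4  5  6  7  8  9 10 11 12 13
g(k):  0  0  0  1  1  1  2  2  2  3  3  0  0  0
The P-positions (g = 0) in 0..13 are 0, 1, 2, 11, 12, 13.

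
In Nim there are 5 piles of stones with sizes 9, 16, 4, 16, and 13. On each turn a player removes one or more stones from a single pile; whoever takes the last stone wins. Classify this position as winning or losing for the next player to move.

Losing position

Compute the nim-sum pairwise:
9 ⊕ 16 = 25
25 ⊕ 4 = 29
29 ⊕ 16 = 13
13 ⊕ 13 = 0
The nim-sum is 0, so this is a P-position: the player to move is in a losing position under optimal play.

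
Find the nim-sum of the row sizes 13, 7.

10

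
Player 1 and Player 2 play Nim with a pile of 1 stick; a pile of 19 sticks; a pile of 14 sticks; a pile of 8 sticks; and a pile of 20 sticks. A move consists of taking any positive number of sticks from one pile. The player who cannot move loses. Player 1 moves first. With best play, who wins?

Bitwise XOR of the heap sizes:
  00001  (1)
  10011  (19)
  01110  (14)
  01000  (8)
  10100  (20)
  -----
  00000  (0)
The nim-sum is 0, so this is a P-position: the player to move is in a losing position under optimal play; Player 1 is about to move from it and so loses — Player 2 wins.

Player 2 wins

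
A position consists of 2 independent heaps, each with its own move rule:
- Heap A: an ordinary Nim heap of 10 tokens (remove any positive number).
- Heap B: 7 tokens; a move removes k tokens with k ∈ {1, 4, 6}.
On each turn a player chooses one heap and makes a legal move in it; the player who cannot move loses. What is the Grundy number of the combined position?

10

Heap A is a plain Nim heap of size 10, so its Grundy value is 10.
For heap B, compute g(0), g(1), … with moves {1, 4, 6}:
k:     0  1  2  3  4  5  6  7
g(k):  0  1  0  1  2  0  1  0
So g(7) = 0.
By the Sprague-Grundy theorem, the Grundy value of a sum of independent games is the XOR of the component values.
Combined value = 10 ⊕ 0 = 10.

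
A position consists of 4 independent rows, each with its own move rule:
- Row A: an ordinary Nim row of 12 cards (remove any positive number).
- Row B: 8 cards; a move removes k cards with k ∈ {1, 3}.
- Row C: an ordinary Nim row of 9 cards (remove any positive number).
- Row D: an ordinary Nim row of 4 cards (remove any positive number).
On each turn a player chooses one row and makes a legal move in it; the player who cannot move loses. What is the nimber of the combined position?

1

Row A is a plain Nim row of size 12, so its Grundy value is 12.
Grundy values for row B (subtraction set {1, 3}):
k:     0  1  2  3  4  5  6  7  8
g(k):  0  1  0  1  0  1  0  1  0
So g(8) = 0.
Row C is a plain Nim row of size 9, so its Grundy value is 9.
Row D is a plain Nim row of size 4, so its Grundy value is 4.
The value of a disjunctive sum is the nim-sum of the parts.
Combined value = 12 XOR 0 XOR 9 XOR 4 = 1.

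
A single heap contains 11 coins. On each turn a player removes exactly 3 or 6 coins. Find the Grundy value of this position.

Build the Grundy sequence with g(k) = mex{g(k−s) : s ∈ {3, 6}, s ≤ k}:
k:     0  1  2  3  4  5  6  7  8  9 10 11
g(k):  0  0  0  1  1  1  2  2  2  0  0  0
So g(11) = 0.

0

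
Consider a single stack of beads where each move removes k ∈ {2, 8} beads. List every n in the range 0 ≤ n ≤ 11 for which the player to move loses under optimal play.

0, 1, 4, 5, 10, 11

Compute g(0), g(1), … for moves {2, 8}:
g(0) = mex{} = 0
g(1) = mex{} = 0
g(2) = mex{0} = 1
g(3) = mex{0} = 1
g(4) = mex{1} = 0
g(5) = mex{1} = 0
g(6) = mex{0} = 1
g(7) = mex{0} = 1
g(8) = mex{0,1} = 2
g(9) = mex{0,1} = 2
g(10) = mex{1,2} = 0
g(11) = mex{1,2} = 0
The P-positions (g = 0) in 0..11 are 0, 1, 4, 5, 10, 11.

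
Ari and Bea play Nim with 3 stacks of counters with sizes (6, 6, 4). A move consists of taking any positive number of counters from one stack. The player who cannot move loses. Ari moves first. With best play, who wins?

Ari wins

Compute the nim-sum pairwise:
6 ^ 6 = 0
0 ^ 4 = 4
The nim-sum is 4 ≠ 0, so this is an N-position: the player to move can win; Ari has a winning move.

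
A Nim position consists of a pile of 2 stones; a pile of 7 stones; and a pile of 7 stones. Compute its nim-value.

2

Compute the nim-sum pairwise:
2 ^ 7 = 5
5 ^ 7 = 2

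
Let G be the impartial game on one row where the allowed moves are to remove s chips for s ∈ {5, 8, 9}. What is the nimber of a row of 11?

Build the Grundy sequence with g(k) = mex{g(k−s) : s ∈ {5, 8, 9}, s ≤ k}:
g(0) = mex{} = 0
g(1) = mex{} = 0
g(2) = mex{} = 0
g(3) = mex{} = 0
g(4) = mex{} = 0
g(5) = mex{0} = 1
g(6) = mex{0} = 1
g(7) = mex{0} = 1
g(8) = mex{0} = 1
g(9) = mex{0} = 1
g(10) = mex{0,1} = 2
g(11) = mex{0,1} = 2
So g(11) = 2.

2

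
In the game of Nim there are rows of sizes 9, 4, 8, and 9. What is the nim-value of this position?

In binary:
  1001  (9)
  0100  (4)
  1000  (8)
  1001  (9)
  ----
  1100  (12)

12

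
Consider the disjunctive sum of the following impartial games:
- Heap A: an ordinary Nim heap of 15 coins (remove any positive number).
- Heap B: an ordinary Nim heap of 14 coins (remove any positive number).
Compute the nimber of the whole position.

Heap A is a plain Nim heap of size 15, so its Grundy value is 15.
Heap B is a plain Nim heap of size 14, so its Grundy value is 14.
The value of a disjunctive sum is the nim-sum of the parts.
Combined value = 15 XOR 14 = 1.

1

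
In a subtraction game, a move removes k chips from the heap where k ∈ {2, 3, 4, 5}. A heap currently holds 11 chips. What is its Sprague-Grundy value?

2

Compute g(0), g(1), … for moves {2, 3, 4, 5}:
k:     0  1  2  3  4  5  6  7  8  9 10 11
g(k):  0  0  1  1  2  2  3  0  0  1  1  2
So g(11) = 2.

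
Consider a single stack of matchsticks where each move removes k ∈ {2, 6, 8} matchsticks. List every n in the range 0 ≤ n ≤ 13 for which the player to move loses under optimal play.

0, 1, 4, 5

Grundy values for subtraction set {2, 6, 8}:
g(0) = mex{} = 0
g(1) = mex{} = 0
g(2) = mex{0} = 1
g(3) = mex{0} = 1
g(4) = mex{1} = 0
g(5) = mex{1} = 0
g(6) = mex{0} = 1
g(7) = mex{0} = 1
g(8) = mex{0,1} = 2
g(9) = mex{0,1} = 2
g(10) = mex{0,1,2} = 3
g(11) = mex{0,1,2} = 3
g(12) = mex{0,1,3} = 2
g(13) = mex{0,1,3} = 2
The P-positions (g = 0) in 0..13 are 0, 1, 4, 5.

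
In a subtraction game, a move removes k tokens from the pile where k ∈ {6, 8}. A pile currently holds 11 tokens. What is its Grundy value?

Compute g(0), g(1), … for moves {6, 8}:
g(0) = mex{} = 0
g(1) = mex{} = 0
g(2) = mex{} = 0
g(3) = mex{} = 0
g(4) = mex{} = 0
g(5) = mex{} = 0
g(6) = mex{0} = 1
g(7) = mex{0} = 1
g(8) = mex{0} = 1
g(9) = mex{0} = 1
g(10) = mex{0} = 1
g(11) = mex{0} = 1
So g(11) = 1.

1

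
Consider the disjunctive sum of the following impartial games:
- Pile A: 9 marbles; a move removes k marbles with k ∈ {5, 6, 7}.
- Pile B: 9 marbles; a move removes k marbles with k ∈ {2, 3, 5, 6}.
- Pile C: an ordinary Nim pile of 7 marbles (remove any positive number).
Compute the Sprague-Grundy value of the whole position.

For pile A, compute g(0), g(1), … with moves {5, 6, 7}:
k:     0  1  2  3  4  5  6  7  8  9
g(k):  0  0  0  0  0  1  1  1  1  1
So g(9) = 1.
Build the Grundy sequence for pile B with g(k) = mex{g(k−s) : s ∈ {2, 3, 5, 6}, s ≤ k}:
g(0) = mex{} = 0
g(1) = mex{} = 0
g(2) = mex{0} = 1
g(3) = mex{0} = 1
g(4) = mex{0,1} = 2
g(5) = mex{0,1} = 2
g(6) = mex{0,1,2} = 3
g(7) = mex{0,1,2} = 3
g(8) = mex{1,2,3} = 0
g(9) = mex{1,2,3} = 0
So g(9) = 0.
Pile C is a plain Nim pile of size 7, so its Grundy value is 7.
The value of a disjunctive sum is the nim-sum of the parts.
Combined value = 1 ⊕ 0 ⊕ 7 = 6.

6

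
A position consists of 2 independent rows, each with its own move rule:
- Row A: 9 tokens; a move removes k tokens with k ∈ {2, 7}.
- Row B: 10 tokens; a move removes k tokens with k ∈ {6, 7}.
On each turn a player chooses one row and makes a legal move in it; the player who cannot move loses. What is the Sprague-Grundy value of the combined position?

1

Grundy values for row A (subtraction set {2, 7}):
g(0) = mex{} = 0
g(1) = mex{} = 0
g(2) = mex{0} = 1
g(3) = mex{0} = 1
g(4) = mex{1} = 0
g(5) = mex{1} = 0
g(6) = mex{0} = 1
g(7) = mex{0} = 1
g(8) = mex{0,1} = 2
g(9) = mex{1} = 0
So g(9) = 0.
For row B, compute g(0), g(1), … with moves {6, 7}:
k:     0  1  2  3  4  5  6  7  8  9 10
g(k):  0  0  0  0  0  0  1  1  1  1  1
So g(10) = 1.
By the Sprague-Grundy theorem, the Grundy value of a sum of independent games is the XOR of the component values.
Combined value = 0 XOR 1 = 1.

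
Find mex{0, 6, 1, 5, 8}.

The values 0, 1 are all present; 2 is the first non-negative integer missing from the set.

2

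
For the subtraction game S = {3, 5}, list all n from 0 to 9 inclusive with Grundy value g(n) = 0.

Grundy values for subtraction set {3, 5}:
k:     0  1  2  3  4  5  6  7  8  9
g(k):  0  0  0  1  1  1  2  2  0  0
The P-positions (g = 0) in 0..9 are 0, 1, 2, 8, 9.

0, 1, 2, 8, 9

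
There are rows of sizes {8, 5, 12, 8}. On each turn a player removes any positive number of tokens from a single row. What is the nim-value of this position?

9

Nim-sum: 8 ^ 5 ^ 12 ^ 8 = 9.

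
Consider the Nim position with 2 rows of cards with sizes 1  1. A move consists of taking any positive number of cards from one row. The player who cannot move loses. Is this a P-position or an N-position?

P-position

Nim-sum: 1 XOR 1 = 0.
The nim-sum is 0, so this is a P-position: the player to move is in a losing position under optimal play.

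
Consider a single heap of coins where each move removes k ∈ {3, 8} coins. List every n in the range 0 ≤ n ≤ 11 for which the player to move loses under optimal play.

0, 1, 2, 6, 7, 11

Compute g(0), g(1), … for moves {3, 8}:
k:     0  1  2  3  4  5  6  7  8  9 10 11
g(k):  0  0  0  1  1  1  0  0  2  1  1  0
The P-positions (g = 0) in 0..11 are 0, 1, 2, 6, 7, 11.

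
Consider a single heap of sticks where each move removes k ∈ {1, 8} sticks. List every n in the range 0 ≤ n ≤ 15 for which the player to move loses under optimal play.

Compute g(0), g(1), … for moves {1, 8}:
k:     0  1  2  3  4  5  6  7  8  9 10 11 12 13 14 15
g(k):  0  1  0  1  0  1  0  1  2  0  1  0  1  0  1  0
The P-positions (g = 0) in 0..15 are 0, 2, 4, 6, 9, 11, 13, 15.

0, 2, 4, 6, 9, 11, 13, 15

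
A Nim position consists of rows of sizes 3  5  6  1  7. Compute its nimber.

Nim-sum: 3 ⊕ 5 ⊕ 6 ⊕ 1 ⊕ 7 = 6.

6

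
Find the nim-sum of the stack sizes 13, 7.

10

Nim-sum: 13 ^ 7 = 10.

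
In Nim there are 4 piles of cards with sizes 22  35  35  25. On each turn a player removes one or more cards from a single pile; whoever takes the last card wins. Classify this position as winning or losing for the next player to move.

Winning position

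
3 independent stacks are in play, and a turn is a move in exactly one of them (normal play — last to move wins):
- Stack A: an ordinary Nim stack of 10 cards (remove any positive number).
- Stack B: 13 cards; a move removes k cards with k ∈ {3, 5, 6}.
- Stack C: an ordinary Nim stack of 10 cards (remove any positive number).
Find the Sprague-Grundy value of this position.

1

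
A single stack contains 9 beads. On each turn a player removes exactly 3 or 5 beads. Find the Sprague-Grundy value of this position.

Grundy values for subtraction set {3, 5}:
g(0) = mex{} = 0
g(1) = mex{} = 0
g(2) = mex{} = 0
g(3) = mex{0} = 1
g(4) = mex{0} = 1
g(5) = mex{0} = 1
g(6) = mex{0,1} = 2
g(7) = mex{0,1} = 2
g(8) = mex{1} = 0
g(9) = mex{1,2} = 0
So g(9) = 0.

0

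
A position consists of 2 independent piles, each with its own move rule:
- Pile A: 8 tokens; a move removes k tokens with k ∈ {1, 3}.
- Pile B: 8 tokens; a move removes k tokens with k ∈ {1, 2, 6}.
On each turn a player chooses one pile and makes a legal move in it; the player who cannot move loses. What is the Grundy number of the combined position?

1

Grundy values for pile A (subtraction set {1, 3}):
g(0) = mex{} = 0
g(1) = mex{0} = 1
g(2) = mex{1} = 0
g(3) = mex{0} = 1
g(4) = mex{1} = 0
g(5) = mex{0} = 1
g(6) = mex{1} = 0
g(7) = mex{0} = 1
g(8) = mex{1} = 0
So g(8) = 0.
For pile B, compute g(0), g(1), … with moves {1, 2, 6}:
k:     0  1  2  3  4  5  6  7  8
g(k):  0  1  2  0  1  2  3  0  1
So g(8) = 1.
The value of a disjunctive sum is the nim-sum of the parts.
Combined value = 0 ⊕ 1 = 1.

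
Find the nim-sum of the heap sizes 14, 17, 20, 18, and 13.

Bitwise XOR of the heap sizes:
  01110  (14)
  10001  (17)
  10100  (20)
  10010  (18)
  01101  (13)
  -----
  10100  (20)

20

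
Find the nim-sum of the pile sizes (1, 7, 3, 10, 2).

Write each in binary and XOR column by column:
  0001  (1)
  0111  (7)
  0011  (3)
  1010  (10)
  0010  (2)
  ----
  1101  (13)

13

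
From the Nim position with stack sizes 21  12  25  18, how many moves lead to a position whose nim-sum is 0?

Compute the nim-sum pairwise:
21 ^ 12 = 25
25 ^ 25 = 0
0 ^ 18 = 18
The overall nim-sum is X = 18. A stack of size p has a winning move iff p XOR X < p (reduce it to p XOR X).
  21: 21 XOR 18 = 7 < 21 — winning move (to 7).
  12: 12 XOR 18 = 30 ≥ 12 — no move.
  25: 25 XOR 18 = 11 < 25 — winning move (to 11).
  18: 18 XOR 18 = 0 < 18 — winning move (to 0).
That gives 3 winning moves.

3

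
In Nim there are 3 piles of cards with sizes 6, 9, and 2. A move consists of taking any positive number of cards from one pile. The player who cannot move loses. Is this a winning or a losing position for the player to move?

Winning position

Bitwise XOR of the heap sizes:
  0110  (6)
  1001  (9)
  0010  (2)
  ----
  1101  (13)
The nim-sum is 13 ≠ 0, so this is an N-position: the player to move can win.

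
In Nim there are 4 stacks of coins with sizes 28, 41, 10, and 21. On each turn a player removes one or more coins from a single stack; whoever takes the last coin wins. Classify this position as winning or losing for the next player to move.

Write each in binary and XOR column by column:
  011100  (28)
  101001  (41)
  001010  (10)
  010101  (21)
  ------
  101010  (42)
The nim-sum is 42 ≠ 0, so this is an N-position: the player to move can win.

Winning position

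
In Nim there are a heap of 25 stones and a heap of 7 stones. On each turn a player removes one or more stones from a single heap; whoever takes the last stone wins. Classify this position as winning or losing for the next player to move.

Winning position

Nim-sum: 25 ⊕ 7 = 30.
The nim-sum is 30 ≠ 0, so this is an N-position: the player to move can win.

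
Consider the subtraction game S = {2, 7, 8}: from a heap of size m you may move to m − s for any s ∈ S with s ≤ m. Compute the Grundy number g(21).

1

Grundy values for subtraction set {2, 7, 8}:
k:     0  1  2  3  4  5  6  7  8  9 10 11 12 13 14 15 16 17 18 19 20 21
g(k):  0  0  1  1  0  0  1  1  2  2  0  3  1  2  0  0  1  1  2  0  0  1
So g(21) = 1.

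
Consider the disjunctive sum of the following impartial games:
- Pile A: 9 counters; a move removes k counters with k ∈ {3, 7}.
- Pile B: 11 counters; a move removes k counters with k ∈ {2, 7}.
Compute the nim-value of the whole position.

0

For pile A, compute g(0), g(1), … with moves {3, 7}:
k:     0  1  2  3  4  5  6  7  8  9
g(k):  0  0  0  1  1  1  0  2  2  1
So g(9) = 1.
Build the Grundy sequence for pile B with g(k) = mex{g(k−s) : s ∈ {2, 7}, s ≤ k}:
k:     0  1  2  3  4  5  6  7  8  9 10 11
g(k):  0  0  1  1  0  0  1  1  2  0  0  1
So g(11) = 1.
By the Sprague-Grundy theorem, the Grundy value of a sum of independent games is the XOR of the component values.
Combined value = 1 XOR 1 = 0.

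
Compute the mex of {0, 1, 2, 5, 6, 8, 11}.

3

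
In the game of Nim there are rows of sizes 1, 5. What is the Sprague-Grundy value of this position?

4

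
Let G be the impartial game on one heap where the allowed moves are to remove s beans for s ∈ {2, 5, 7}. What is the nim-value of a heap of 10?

Build the Grundy sequence with g(k) = mex{g(k−s) : s ∈ {2, 5, 7}, s ≤ k}:
g(0) = mex{} = 0
g(1) = mex{} = 0
g(2) = mex{0} = 1
g(3) = mex{0} = 1
g(4) = mex{1} = 0
g(5) = mex{0,1} = 2
g(6) = mex{0} = 1
g(7) = mex{0,1,2} = 3
g(8) = mex{0,1} = 2
g(9) = mex{0,1,3} = 2
g(10) = mex{1,2} = 0
So g(10) = 0.

0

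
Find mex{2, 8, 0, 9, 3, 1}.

4

The values 0, 1, 2, 3 are all present; 4 is the first non-negative integer missing from the set.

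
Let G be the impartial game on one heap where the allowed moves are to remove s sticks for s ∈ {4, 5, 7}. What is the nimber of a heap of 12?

0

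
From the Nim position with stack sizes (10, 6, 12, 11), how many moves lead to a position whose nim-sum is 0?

Nim-sum: 10 ⊕ 6 ⊕ 12 ⊕ 11 = 11.
The overall nim-sum is X = 11. A stack of size p has a winning move iff p XOR X < p (reduce it to p XOR X).
  10: 10 XOR 11 = 1 < 10 — winning move (to 1).
  6: 6 XOR 11 = 13 ≥ 6 — no move.
  12: 12 XOR 11 = 7 < 12 — winning move (to 7).
  11: 11 XOR 11 = 0 < 11 — winning move (to 0).
That gives 3 winning moves.

3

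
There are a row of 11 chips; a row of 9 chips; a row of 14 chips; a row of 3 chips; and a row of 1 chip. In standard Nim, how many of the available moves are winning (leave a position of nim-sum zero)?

3

Nim-sum: 11 ⊕ 9 ⊕ 14 ⊕ 3 ⊕ 1 = 14.
The overall nim-sum is X = 14. A row of size p has a winning move iff p XOR X < p (reduce it to p XOR X).
  11: 11 XOR 14 = 5 < 11 — winning move (to 5).
  9: 9 XOR 14 = 7 < 9 — winning move (to 7).
  14: 14 XOR 14 = 0 < 14 — winning move (to 0).
  3: 3 XOR 14 = 13 ≥ 3 — no move.
  1: 1 XOR 14 = 15 ≥ 1 — no move.
That gives 3 winning moves.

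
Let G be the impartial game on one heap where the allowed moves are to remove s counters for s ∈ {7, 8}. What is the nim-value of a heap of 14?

2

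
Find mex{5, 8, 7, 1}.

0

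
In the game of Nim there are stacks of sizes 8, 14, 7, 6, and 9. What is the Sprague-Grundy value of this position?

14

Write each in binary and XOR column by column:
  1000  (8)
  1110  (14)
  0111  (7)
  0110  (6)
  1001  (9)
  ----
  1110  (14)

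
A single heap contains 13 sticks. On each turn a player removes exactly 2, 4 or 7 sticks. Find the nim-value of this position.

Grundy values for subtraction set {2, 4, 7}:
k:     0  1  2  3  4  5  6  7  8  9 10 11 12 13
g(k):  0  0  1  1  2  2  0  3  1  0  2  1  0  2
So g(13) = 2.

2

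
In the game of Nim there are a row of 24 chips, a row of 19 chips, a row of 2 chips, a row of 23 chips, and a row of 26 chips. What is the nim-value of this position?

Write each in binary and XOR column by column:
  11000  (24)
  10011  (19)
  00010  (2)
  10111  (23)
  11010  (26)
  -----
  00100  (4)

4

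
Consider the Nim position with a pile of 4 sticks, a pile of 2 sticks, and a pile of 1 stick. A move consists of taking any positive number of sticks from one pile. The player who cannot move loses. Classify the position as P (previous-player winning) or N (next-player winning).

Nim-sum: 4 ^ 2 ^ 1 = 7.
The nim-sum is 7 ≠ 0, so this is an N-position: the player to move can win.

N-position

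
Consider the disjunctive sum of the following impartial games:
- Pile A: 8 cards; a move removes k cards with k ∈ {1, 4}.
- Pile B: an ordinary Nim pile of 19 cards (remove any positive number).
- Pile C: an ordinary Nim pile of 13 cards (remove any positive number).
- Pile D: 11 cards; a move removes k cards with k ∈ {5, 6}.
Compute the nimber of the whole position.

For pile A, compute g(0), g(1), … with moves {1, 4}:
k:     0  1  2  3  4  5  6  7  8
g(k):  0  1  0  1  2  0  1  0  1
So g(8) = 1.
Pile B is a plain Nim pile of size 19, so its Grundy value is 19.
Pile C is a plain Nim pile of size 13, so its Grundy value is 13.
Grundy values for pile D (subtraction set {5, 6}):
k:     0  1  2  3  4  5  6  7  8  9 10 11
g(k):  0  0  0  0  0  1  1  1  1  1  2  0
So g(11) = 0.
The value of a disjunctive sum is the nim-sum of the parts.
Combined value = 1 XOR 19 XOR 13 XOR 0 = 31.

31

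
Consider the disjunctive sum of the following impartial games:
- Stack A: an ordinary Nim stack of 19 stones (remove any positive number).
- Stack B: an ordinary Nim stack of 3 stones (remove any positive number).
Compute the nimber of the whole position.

16

Stack A is a plain Nim stack of size 19, so its Grundy value is 19.
Stack B is a plain Nim stack of size 3, so its Grundy value is 3.
By the Sprague-Grundy theorem, the Grundy value of a sum of independent games is the XOR of the component values.
Combined value = 19 ⊕ 3 = 16.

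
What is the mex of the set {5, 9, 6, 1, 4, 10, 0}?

The values 0, 1 are all present; 2 is the first non-negative integer missing from the set.

2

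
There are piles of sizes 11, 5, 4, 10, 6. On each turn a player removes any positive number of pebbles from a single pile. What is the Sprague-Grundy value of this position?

Nim-sum: 11 XOR 5 XOR 4 XOR 10 XOR 6 = 6.

6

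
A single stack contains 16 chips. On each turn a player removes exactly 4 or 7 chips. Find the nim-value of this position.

1

Build the Grundy sequence with g(k) = mex{g(k−s) : s ∈ {4, 7}, s ≤ k}:
k:     0  1  2  3  4  5  6  7  8  9 10 11 12 13 14 15 16
g(k):  0  0  0  0  1  1  1  1  2  2  2  0  0  0  0  1  1
So g(16) = 1.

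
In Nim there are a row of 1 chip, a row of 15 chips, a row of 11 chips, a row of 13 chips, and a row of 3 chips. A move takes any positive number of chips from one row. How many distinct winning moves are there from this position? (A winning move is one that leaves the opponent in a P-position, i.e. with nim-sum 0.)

Nim-sum: 1 ⊕ 15 ⊕ 11 ⊕ 13 ⊕ 3 = 11.
The overall nim-sum is X = 11. A row of size p has a winning move iff p XOR X < p (reduce it to p XOR X).
  1: 1 XOR 11 = 10 ≥ 1 — no move.
  15: 15 XOR 11 = 4 < 15 — winning move (to 4).
  11: 11 XOR 11 = 0 < 11 — winning move (to 0).
  13: 13 XOR 11 = 6 < 13 — winning move (to 6).
  3: 3 XOR 11 = 8 ≥ 3 — no move.
That gives 3 winning moves.

3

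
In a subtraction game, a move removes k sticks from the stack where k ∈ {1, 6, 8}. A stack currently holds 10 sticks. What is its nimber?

Compute g(0), g(1), … for moves {1, 6, 8}:
g(0) = mex{} = 0
g(1) = mex{0} = 1
g(2) = mex{1} = 0
g(3) = mex{0} = 1
g(4) = mex{1} = 0
g(5) = mex{0} = 1
g(6) = mex{0,1} = 2
g(7) = mex{1,2} = 0
g(8) = mex{0} = 1
g(9) = mex{1} = 0
g(10) = mex{0} = 1
So g(10) = 1.

1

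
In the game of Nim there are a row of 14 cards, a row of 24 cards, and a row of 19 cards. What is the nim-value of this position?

5

Nim-sum: 14 ^ 24 ^ 19 = 5.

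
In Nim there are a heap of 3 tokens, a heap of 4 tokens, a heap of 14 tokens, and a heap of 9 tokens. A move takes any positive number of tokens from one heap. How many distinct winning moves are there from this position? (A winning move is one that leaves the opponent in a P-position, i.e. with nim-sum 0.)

0

Compute the nim-sum pairwise:
3 ^ 4 = 7
7 ^ 14 = 9
9 ^ 9 = 0
The nim-sum is already 0, so every move leaves a nonzero nim-sum — there are no winning moves.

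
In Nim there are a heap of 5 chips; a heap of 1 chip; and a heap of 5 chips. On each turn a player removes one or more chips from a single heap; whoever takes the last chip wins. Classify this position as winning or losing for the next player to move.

Nim-sum: 5 XOR 1 XOR 5 = 1.
The nim-sum is 1 ≠ 0, so this is an N-position: the player to move can win.

Winning position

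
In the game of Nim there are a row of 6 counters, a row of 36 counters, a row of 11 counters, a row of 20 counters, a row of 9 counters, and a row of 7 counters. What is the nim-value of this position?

Write each in binary and XOR column by column:
  000110  (6)
  100100  (36)
  001011  (11)
  010100  (20)
  001001  (9)
  000111  (7)
  ------
  110011  (51)

51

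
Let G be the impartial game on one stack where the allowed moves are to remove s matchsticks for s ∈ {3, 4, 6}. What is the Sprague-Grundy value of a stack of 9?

0

Build the Grundy sequence with g(k) = mex{g(k−s) : s ∈ {3, 4, 6}, s ≤ k}:
g(0) = mex{} = 0
g(1) = mex{} = 0
g(2) = mex{} = 0
g(3) = mex{0} = 1
g(4) = mex{0} = 1
g(5) = mex{0} = 1
g(6) = mex{0,1} = 2
g(7) = mex{0,1} = 2
g(8) = mex{0,1} = 2
g(9) = mex{1,2} = 0
So g(9) = 0.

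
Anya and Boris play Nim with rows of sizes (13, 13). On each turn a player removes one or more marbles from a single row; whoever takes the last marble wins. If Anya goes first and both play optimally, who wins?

Boris wins

Nim-sum: 13 XOR 13 = 0.
The nim-sum is 0, so this is a P-position: the player to move is in a losing position under optimal play; Anya is about to move from it and so loses — Boris wins.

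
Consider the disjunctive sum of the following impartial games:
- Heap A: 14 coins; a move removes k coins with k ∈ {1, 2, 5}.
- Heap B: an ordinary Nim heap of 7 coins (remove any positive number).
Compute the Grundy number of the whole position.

5

Build the Grundy sequence for heap A with g(k) = mex{g(k−s) : s ∈ {1, 2, 5}, s ≤ k}:
k:     0  1  2  3  4  5  6  7  8  9 10 11 12 13 14
g(k):  0  1  2  0  1  2  0  1  2  0  1  2  0  1  2
So g(14) = 2.
Heap B is a plain Nim heap of size 7, so its Grundy value is 7.
By the Sprague-Grundy theorem, the Grundy value of a sum of independent games is the XOR of the component values.
Combined value = 2 ⊕ 7 = 5.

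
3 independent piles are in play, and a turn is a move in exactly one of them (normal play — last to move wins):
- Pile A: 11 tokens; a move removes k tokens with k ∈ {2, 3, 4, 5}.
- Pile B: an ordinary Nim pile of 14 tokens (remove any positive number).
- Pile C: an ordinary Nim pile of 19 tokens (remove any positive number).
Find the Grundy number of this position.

31

Grundy values for pile A (subtraction set {2, 3, 4, 5}):
k:     0  1  2  3  4  5  6  7  8  9 10 11
g(k):  0  0  1  1  2  2  3  0  0  1  1  2
So g(11) = 2.
Pile B is a plain Nim pile of size 14, so its Grundy value is 14.
Pile C is a plain Nim pile of size 19, so its Grundy value is 19.
The value of a disjunctive sum is the nim-sum of the parts.
Combined value = 2 XOR 14 XOR 19 = 31.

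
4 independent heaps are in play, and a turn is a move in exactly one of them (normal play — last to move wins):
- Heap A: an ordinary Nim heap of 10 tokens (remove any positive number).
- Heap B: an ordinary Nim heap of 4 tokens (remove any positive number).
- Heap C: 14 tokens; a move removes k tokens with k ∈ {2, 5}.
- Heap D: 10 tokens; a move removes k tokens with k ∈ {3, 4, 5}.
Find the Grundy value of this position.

Heap A is a plain Nim heap of size 10, so its Grundy value is 10.
Heap B is a plain Nim heap of size 4, so its Grundy value is 4.
For heap C, compute g(0), g(1), … with moves {2, 5}:
k:     0  1  2  3  4  5  6  7  8  9 10 11 12 13 14
g(k):  0  0  1  1  0  2  1  0  0  1  1  0  2  1  0
So g(14) = 0.
Build the Grundy sequence for heap D with g(k) = mex{g(k−s) : s ∈ {3, 4, 5}, s ≤ k}:
g(0) = mex{} = 0
g(1) = mex{} = 0
g(2) = mex{} = 0
g(3) = mex{0} = 1
g(4) = mex{0} = 1
g(5) = mex{0} = 1
g(6) = mex{0,1} = 2
g(7) = mex{0,1} = 2
g(8) = mex{1} = 0
g(9) = mex{1,2} = 0
g(10) = mex{1,2} = 0
So g(10) = 0.
The value of a disjunctive sum is the nim-sum of the parts.
Combined value = 10 ⊕ 4 ⊕ 0 ⊕ 0 = 14.

14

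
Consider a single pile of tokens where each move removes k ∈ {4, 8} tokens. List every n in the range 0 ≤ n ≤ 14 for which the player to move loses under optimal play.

0, 1, 2, 3, 12, 13, 14

Compute g(0), g(1), … for moves {4, 8}:
k:     0  1  2  3  4  5  6  7  8  9 10 11 12 13 14
g(k):  0  0  0  0  1  1  1  1  2  2  2  2  0  0  0
The P-positions (g = 0) in 0..14 are 0, 1, 2, 3, 12, 13, 14.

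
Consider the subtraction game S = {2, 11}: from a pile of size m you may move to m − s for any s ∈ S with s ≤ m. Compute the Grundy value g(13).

0

Grundy values for subtraction set {2, 11}:
k:     0  1  2  3  4  5  6  7  8  9 10 11 12 13
g(k):  0  0  1  1  0  0  1  1  0  0  1  1  2  0
So g(13) = 0.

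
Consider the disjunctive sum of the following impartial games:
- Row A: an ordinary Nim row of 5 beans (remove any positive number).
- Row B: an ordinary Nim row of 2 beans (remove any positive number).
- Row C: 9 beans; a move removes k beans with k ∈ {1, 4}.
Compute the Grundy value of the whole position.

5

Row A is a plain Nim row of size 5, so its Grundy value is 5.
Row B is a plain Nim row of size 2, so its Grundy value is 2.
Grundy values for row C (subtraction set {1, 4}):
g(0) = mex{} = 0
g(1) = mex{0} = 1
g(2) = mex{1} = 0
g(3) = mex{0} = 1
g(4) = mex{0,1} = 2
g(5) = mex{1,2} = 0
g(6) = mex{0} = 1
g(7) = mex{1} = 0
g(8) = mex{0,2} = 1
g(9) = mex{0,1} = 2
So g(9) = 2.
The value of a disjunctive sum is the nim-sum of the parts.
Combined value = 5 XOR 2 XOR 2 = 5.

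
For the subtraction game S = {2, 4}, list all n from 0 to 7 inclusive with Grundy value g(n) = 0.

Build the Grundy sequence with g(k) = mex{g(k−s) : s ∈ {2, 4}, s ≤ k}:
k:     0  1  2  3  4  5  6  7
g(k):  0  0  1  1  2  2  0  0
The P-positions (g = 0) in 0..7 are 0, 1, 6, 7.

0, 1, 6, 7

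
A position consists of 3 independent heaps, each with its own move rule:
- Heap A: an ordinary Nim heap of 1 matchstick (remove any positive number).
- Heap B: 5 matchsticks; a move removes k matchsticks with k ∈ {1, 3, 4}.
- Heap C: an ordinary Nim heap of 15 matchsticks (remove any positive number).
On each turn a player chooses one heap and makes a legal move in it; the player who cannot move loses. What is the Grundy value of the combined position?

13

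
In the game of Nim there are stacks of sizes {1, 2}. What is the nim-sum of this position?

Bitwise XOR of the heap sizes:
  01  (1)
  10  (2)
  --
  11  (3)

3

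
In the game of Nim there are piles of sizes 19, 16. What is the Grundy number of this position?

3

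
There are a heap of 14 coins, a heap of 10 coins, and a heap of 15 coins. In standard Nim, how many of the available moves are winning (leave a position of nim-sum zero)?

Nim-sum: 14 ^ 10 ^ 15 = 11.
The overall nim-sum is X = 11. A heap of size p has a winning move iff p XOR X < p (reduce it to p XOR X).
  14: 14 XOR 11 = 5 < 14 — winning move (to 5).
  10: 10 XOR 11 = 1 < 10 — winning move (to 1).
  15: 15 XOR 11 = 4 < 15 — winning move (to 4).
That gives 3 winning moves.

3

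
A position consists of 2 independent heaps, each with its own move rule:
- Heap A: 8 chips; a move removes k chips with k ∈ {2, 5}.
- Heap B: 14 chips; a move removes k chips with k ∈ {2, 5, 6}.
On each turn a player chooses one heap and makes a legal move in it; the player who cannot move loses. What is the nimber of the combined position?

Build the Grundy sequence for heap A with g(k) = mex{g(k−s) : s ∈ {2, 5}, s ≤ k}:
g(0) = mex{} = 0
g(1) = mex{} = 0
g(2) = mex{0} = 1
g(3) = mex{0} = 1
g(4) = mex{1} = 0
g(5) = mex{0,1} = 2
g(6) = mex{0} = 1
g(7) = mex{1,2} = 0
g(8) = mex{1} = 0
So g(8) = 0.
Grundy values for heap B (subtraction set {2, 5, 6}):
k:     0  1  2  3  4  5  6  7  8  9 10 11 12 13 14
g(k):  0  0  1  1  0  2  1  3  0  2  1  0  0  1  1
So g(14) = 1.
By the Sprague-Grundy theorem, the Grundy value of a sum of independent games is the XOR of the component values.
Combined value = 0 ⊕ 1 = 1.

1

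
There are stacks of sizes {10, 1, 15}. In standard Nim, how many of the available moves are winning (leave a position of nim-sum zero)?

1

Compute the nim-sum pairwise:
10 XOR 1 = 11
11 XOR 15 = 4
The overall nim-sum is X = 4. A stack of size p has a winning move iff p XOR X < p (reduce it to p XOR X).
  10: 10 XOR 4 = 14 ≥ 10 — no move.
  1: 1 XOR 4 = 5 ≥ 1 — no move.
  15: 15 XOR 4 = 11 < 15 — winning move (to 11).
That gives 1 winning move.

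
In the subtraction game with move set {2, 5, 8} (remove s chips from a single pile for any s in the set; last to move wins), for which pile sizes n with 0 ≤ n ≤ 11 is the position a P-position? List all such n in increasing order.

Grundy values for subtraction set {2, 5, 8}:
k:     0  1  2  3  4  5  6  7  8  9 10 11
g(k):  0  0  1  1  0  2  1  0  2  1  0  0
The P-positions (g = 0) in 0..11 are 0, 1, 4, 7, 10, 11.

0, 1, 4, 7, 10, 11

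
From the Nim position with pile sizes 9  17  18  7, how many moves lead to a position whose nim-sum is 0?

In binary:
  01001  (9)
  10001  (17)
  10010  (18)
  00111  (7)
  -----
  01101  (13)
The overall nim-sum is X = 13. A pile of size p has a winning move iff p XOR X < p (reduce it to p XOR X).
  9: 9 XOR 13 = 4 < 9 — winning move (to 4).
  17: 17 XOR 13 = 28 ≥ 17 — no move.
  18: 18 XOR 13 = 31 ≥ 18 — no move.
  7: 7 XOR 13 = 10 ≥ 7 — no move.
That gives 1 winning move.

1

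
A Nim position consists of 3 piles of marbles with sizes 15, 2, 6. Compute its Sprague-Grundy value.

11

Bitwise XOR of the heap sizes:
  1111  (15)
  0010  (2)
  0110  (6)
  ----
  1011  (11)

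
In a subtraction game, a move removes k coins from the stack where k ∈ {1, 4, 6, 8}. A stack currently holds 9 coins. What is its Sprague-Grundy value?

2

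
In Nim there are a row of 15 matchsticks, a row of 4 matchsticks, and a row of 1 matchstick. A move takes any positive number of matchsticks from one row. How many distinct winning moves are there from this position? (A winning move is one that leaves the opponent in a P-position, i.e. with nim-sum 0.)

1

Nim-sum: 15 XOR 4 XOR 1 = 10.
The overall nim-sum is X = 10. A row of size p has a winning move iff p XOR X < p (reduce it to p XOR X).
  15: 15 XOR 10 = 5 < 15 — winning move (to 5).
  4: 4 XOR 10 = 14 ≥ 4 — no move.
  1: 1 XOR 10 = 11 ≥ 1 — no move.
That gives 1 winning move.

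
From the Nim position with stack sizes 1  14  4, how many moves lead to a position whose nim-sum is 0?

Compute the nim-sum pairwise:
1 ^ 14 = 15
15 ^ 4 = 11
The overall nim-sum is X = 11. A stack of size p has a winning move iff p XOR X < p (reduce it to p XOR X).
  1: 1 XOR 11 = 10 ≥ 1 — no move.
  14: 14 XOR 11 = 5 < 14 — winning move (to 5).
  4: 4 XOR 11 = 15 ≥ 4 — no move.
That gives 1 winning move.

1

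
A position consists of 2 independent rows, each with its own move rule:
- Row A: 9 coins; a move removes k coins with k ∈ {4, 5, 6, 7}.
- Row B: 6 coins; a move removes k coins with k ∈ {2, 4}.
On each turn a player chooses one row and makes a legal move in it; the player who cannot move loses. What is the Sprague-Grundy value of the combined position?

2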